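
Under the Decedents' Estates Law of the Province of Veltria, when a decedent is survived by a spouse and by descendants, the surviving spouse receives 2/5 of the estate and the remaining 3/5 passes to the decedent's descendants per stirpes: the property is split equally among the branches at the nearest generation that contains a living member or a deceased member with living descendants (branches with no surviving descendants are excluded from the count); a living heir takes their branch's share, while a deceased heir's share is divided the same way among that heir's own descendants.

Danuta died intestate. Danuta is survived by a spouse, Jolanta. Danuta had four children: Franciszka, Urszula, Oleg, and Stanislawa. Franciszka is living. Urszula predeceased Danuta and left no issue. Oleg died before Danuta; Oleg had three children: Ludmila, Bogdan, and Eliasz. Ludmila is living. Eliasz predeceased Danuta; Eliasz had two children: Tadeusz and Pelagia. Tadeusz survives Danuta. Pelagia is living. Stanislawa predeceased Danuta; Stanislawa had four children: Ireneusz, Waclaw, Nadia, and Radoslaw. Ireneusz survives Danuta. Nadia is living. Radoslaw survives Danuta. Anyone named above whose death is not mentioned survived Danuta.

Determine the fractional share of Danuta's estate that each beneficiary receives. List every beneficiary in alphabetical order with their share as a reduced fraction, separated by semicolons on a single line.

Jolanta, as surviving spouse, takes 2/5.
The remaining 3/5 passes to Danuta's descendants per stirpes.
Urszula left no surviving issue, so that branch lapses and is disregarded.
The 3/5 is divided into 3 equal shares of 1/5 among Franciszka, Oleg, Stanislawa.
Franciszka is living and takes 1/5.
Oleg predeceased; the 1/5 allotted to Oleg's branch passes to Oleg's issue by representation.
The 1/5 is divided into 3 equal shares of 1/15 among Ludmila, Bogdan, Eliasz.
Ludmila is living and takes 1/15.
Bogdan is living and takes 1/15.
Eliasz predeceased; the 1/15 allotted to Eliasz's branch passes to Eliasz's issue by representation.
The 1/15 is divided into 2 equal shares of 1/30 among Tadeusz, Pelagia.
Tadeusz is living and takes 1/30.
Pelagia is living and takes 1/30.
Stanislawa predeceased; the 1/5 allotted to Stanislawa's branch passes to Stanislawa's issue by representation.
The 1/5 is divided into 4 equal shares of 1/20 among Ireneusz, Waclaw, Nadia, Radoslaw.
Ireneusz is living and takes 1/20.
Waclaw is living and takes 1/20.
Nadia is living and takes 1/20.
Radoslaw is living and takes 1/20.

Bogdan 1/15; Franciszka 1/5; Ireneusz 1/20; Jolanta 2/5; Ludmila 1/15; Nadia 1/20; Pelagia 1/30; Radoslaw 1/20; Tadeusz 1/30; Waclaw 1/20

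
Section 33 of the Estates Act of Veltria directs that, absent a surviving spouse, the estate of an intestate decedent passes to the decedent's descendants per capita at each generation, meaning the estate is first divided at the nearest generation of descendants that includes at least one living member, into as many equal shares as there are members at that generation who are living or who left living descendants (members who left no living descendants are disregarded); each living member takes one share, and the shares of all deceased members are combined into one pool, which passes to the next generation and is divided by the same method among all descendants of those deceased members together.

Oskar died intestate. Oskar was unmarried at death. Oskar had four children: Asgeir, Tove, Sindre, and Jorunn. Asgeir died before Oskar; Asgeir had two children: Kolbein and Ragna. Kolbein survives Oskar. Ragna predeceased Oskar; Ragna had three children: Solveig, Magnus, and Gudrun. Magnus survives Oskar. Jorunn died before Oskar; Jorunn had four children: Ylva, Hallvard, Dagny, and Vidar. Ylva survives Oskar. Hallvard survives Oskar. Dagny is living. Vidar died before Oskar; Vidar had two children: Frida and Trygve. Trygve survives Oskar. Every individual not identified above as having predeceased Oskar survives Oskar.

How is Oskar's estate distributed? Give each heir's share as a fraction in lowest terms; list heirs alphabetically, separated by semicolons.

Dagny 1/12; Frida 1/30; Gudrun 1/30; Hallvard 1/12; Kolbein 1/12; Magnus 1/30; Sindre 1/4; Solveig 1/30; Tove 1/4; Trygve 1/30; Ylva 1/12

There is no surviving spouse, so the entire estate passes to Oskar's descendants per capita at each generation.
At generation 1 (Asgeir, Tove, Sindre, Jorunn) there are 4 shares of (1)/4 = 1/4 each.
Living: Tove and Sindre — each takes 1/4.
Deceased: Asgeir and Jorunn. Their combined 1/2 is pooled and carried to generation 2.
At generation 2 (Kolbein, Ragna, Ylva, Hallvard, Dagny, Vidar) there are 6 shares of (1/2)/6 = 1/12 each.
Living: Kolbein, Ylva, Hallvard, and Dagny — each takes 1/12.
Deceased: Ragna and Vidar. Their combined 1/6 is pooled and carried to generation 3.
At generation 3 (Solveig, Magnus, Gudrun, Frida, Trygve) there are 5 shares of (1/6)/5 = 1/30 each.
Living: Solveig, Magnus, Gudrun, Frida, and Trygve — each takes 1/30.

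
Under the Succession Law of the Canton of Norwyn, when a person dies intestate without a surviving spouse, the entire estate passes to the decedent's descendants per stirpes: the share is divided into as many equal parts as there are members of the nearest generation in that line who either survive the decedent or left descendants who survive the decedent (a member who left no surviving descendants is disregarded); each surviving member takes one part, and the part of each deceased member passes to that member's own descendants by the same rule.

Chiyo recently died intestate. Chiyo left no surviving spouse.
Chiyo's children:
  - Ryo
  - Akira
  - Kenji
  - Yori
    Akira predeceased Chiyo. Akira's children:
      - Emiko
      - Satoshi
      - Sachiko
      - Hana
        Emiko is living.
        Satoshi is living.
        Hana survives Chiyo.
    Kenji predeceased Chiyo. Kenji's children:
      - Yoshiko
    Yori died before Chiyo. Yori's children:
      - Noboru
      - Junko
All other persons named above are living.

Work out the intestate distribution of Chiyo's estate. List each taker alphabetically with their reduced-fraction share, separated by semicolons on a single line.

Emiko 1/16; Hana 1/16; Junko 1/8; Noboru 1/8; Ryo 1/4; Sachiko 1/16; Satoshi 1/16; Yoshiko 1/4

There is no surviving spouse, so the entire estate passes to Chiyo's descendants per stirpes.
The estate is divided into 4 equal shares of 1/4 among Ryo, Akira, Kenji, Yori.
Ryo is living and takes 1/4.
Akira predeceased; the 1/4 allotted to Akira's branch passes to Akira's issue by representation.
The 1/4 is divided into 4 equal shares of 1/16 among Emiko, Satoshi, Sachiko, Hana.
Emiko is living and takes 1/16.
Satoshi is living and takes 1/16.
Sachiko is living and takes 1/16.
Hana is living and takes 1/16.
Kenji predeceased; the 1/4 allotted to Kenji's branch passes to Kenji's issue by representation.
Yoshiko is the sole taker at this level and receives the full 1/4.
Yori predeceased; the 1/4 allotted to Yori's branch passes to Yori's issue by representation.
The 1/4 is divided into 2 equal shares of 1/8 among Noboru, Junko.
Noboru is living and takes 1/8.
Junko is living and takes 1/8.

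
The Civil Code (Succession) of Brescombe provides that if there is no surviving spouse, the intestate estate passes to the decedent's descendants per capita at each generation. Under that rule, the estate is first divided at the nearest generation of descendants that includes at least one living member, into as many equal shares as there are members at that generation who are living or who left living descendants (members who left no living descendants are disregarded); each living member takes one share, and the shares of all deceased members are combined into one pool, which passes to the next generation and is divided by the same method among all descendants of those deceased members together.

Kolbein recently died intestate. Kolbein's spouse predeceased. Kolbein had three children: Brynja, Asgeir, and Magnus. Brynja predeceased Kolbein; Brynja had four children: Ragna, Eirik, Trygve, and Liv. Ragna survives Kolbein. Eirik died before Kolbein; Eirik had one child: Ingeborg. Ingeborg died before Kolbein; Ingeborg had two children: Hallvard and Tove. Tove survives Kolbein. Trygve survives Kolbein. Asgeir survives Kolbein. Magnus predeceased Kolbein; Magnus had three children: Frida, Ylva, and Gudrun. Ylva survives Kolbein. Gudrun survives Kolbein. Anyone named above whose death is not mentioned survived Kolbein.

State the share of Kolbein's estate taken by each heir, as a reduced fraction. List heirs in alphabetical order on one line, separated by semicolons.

There is no surviving spouse, so the entire estate passes to Kolbein's descendants per capita at each generation.
At generation 1 (Brynja, Asgeir, Magnus) there are 3 shares of (1)/3 = 1/3 each.
Living: Asgeir — each takes 1/3.
Deceased: Brynja and Magnus. Their combined 2/3 is pooled and carried to generation 2.
At generation 2 (Ragna, Eirik, Trygve, Liv, Frida, Ylva, Gudrun) there are 7 shares of (2/3)/7 = 2/21 each.
Living: Ragna, Trygve, Liv, Frida, Ylva, and Gudrun — each takes 2/21.
Deceased: Eirik. That 2/21 share is carried to generation 3.
At generation 3 (Ingeborg) there are 1 shares of (2/21)/1 = 2/21 each.
Deceased: Ingeborg. That 2/21 share is carried to generation 4.
At generation 4 (Hallvard, Tove) there are 2 shares of (2/21)/2 = 1/21 each.
Living: Hallvard and Tove — each takes 1/21.

Asgeir 1/3; Frida 2/21; Gudrun 2/21; Hallvard 1/21; Liv 2/21; Ragna 2/21; Tove 1/21; Trygve 2/21; Ylva 2/21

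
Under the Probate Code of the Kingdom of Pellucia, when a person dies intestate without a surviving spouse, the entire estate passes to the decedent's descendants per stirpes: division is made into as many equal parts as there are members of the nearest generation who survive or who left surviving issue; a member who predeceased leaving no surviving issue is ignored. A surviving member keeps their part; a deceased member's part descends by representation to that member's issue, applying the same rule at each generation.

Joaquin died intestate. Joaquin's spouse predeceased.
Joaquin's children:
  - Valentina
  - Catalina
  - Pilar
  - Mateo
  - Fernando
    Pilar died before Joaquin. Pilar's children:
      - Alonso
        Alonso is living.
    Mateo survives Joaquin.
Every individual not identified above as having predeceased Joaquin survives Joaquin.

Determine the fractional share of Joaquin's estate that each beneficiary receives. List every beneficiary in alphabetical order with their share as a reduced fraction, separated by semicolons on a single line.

Alonso 1/5; Catalina 1/5; Fernando 1/5; Mateo 1/5; Valentina 1/5

There is no surviving spouse, so the entire estate passes to Joaquin's descendants per stirpes.
The estate is divided into 5 equal shares of 1/5 among Valentina, Catalina, Pilar, Mateo, Fernando.
Valentina is living and takes 1/5.
Catalina is living and takes 1/5.
Pilar predeceased; the 1/5 allotted to Pilar's branch passes to Pilar's issue by representation.
Alonso is the sole taker at this level and receives the full 1/5.
Mateo is living and takes 1/5.
Fernando is living and takes 1/5.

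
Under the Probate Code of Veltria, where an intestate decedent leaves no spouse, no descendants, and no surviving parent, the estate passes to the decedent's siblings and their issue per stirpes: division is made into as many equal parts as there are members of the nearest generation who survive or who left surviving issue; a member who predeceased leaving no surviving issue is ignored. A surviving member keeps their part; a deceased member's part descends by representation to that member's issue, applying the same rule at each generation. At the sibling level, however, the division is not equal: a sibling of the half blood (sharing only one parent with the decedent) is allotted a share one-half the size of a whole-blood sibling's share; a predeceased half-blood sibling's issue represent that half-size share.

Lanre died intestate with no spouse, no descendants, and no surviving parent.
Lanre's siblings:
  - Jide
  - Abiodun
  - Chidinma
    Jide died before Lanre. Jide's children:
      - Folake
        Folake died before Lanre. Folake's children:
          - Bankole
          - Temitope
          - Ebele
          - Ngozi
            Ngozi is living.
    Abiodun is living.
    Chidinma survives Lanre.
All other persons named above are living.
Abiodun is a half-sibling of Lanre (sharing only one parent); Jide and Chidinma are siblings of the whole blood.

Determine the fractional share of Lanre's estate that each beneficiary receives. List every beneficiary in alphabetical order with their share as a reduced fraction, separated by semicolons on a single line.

Abiodun 1/5; Bankole 1/10; Chidinma 2/5; Ebele 1/10; Ngozi 1/10; Temitope 1/10

No spouse, descendants, or parent survives, so the estate passes to Lanre's siblings per stirpes.
Half-blood siblings count for one-half the weight of whole-blood siblings at the initial division.
Dividing 1 in proportion to weights (total weight 5/2): Jide (weight 1) → 2/5; Abiodun (weight 1/2) → 1/5; Chidinma (weight 1) → 2/5.
Jide predeceased; the 2/5 allotted to Jide's branch passes to Jide's issue by representation.
Folake's line is the sole branch at this level, so the full 2/5 passes to Folake's issue by representation.
The 2/5 is divided into 4 equal shares of 1/10 among Bankole, Temitope, Ebele, Ngozi.
Bankole is living and takes 1/10.
Temitope is living and takes 1/10.
Ebele is living and takes 1/10.
Ngozi is living and takes 1/10.
Abiodun is living and takes 1/5.
Chidinma is living and takes 2/5.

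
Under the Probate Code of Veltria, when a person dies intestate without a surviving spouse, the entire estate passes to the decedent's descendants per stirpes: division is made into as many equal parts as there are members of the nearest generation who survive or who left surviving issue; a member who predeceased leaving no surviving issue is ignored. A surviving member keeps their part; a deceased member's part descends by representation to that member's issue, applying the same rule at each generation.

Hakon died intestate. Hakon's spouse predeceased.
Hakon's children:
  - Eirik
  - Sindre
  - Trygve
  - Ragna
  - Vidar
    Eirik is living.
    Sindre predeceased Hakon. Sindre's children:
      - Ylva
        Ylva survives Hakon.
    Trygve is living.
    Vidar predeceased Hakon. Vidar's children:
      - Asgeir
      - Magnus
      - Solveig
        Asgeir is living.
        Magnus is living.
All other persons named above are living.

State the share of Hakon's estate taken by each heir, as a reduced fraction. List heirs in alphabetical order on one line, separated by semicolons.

Asgeir 1/15; Eirik 1/5; Magnus 1/15; Ragna 1/5; Solveig 1/15; Trygve 1/5; Ylva 1/5

There is no surviving spouse, so the entire estate passes to Hakon's descendants per stirpes.
The estate is divided into 5 equal shares of 1/5 among Eirik, Sindre, Trygve, Ragna, Vidar.
Eirik is living and takes 1/5.
Sindre predeceased; the 1/5 allotted to Sindre's branch passes to Sindre's issue by representation.
Ylva is the sole taker at this level and receives the full 1/5.
Trygve is living and takes 1/5.
Ragna is living and takes 1/5.
Vidar predeceased; the 1/5 allotted to Vidar's branch passes to Vidar's issue by representation.
The 1/5 is divided into 3 equal shares of 1/15 among Asgeir, Magnus, Solveig.
Asgeir is living and takes 1/15.
Magnus is living and takes 1/15.
Solveig is living and takes 1/15.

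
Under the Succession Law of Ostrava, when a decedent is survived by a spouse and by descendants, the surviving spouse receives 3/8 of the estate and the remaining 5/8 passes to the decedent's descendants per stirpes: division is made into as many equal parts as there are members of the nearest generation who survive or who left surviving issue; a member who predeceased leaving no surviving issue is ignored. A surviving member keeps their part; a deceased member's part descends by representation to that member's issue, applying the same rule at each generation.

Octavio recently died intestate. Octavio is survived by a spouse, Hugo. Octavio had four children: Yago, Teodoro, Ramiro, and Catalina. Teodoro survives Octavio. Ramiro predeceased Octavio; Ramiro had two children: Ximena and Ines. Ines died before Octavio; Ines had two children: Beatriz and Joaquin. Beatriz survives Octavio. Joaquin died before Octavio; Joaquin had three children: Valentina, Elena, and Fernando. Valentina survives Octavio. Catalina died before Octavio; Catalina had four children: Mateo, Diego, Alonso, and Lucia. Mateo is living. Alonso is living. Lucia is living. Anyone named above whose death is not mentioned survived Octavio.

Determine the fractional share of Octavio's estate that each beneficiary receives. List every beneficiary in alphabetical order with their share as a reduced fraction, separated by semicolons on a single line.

Hugo, as surviving spouse, takes 3/8.
The remaining 5/8 passes to Octavio's descendants per stirpes.
The 5/8 is divided into 4 equal shares of 5/32 among Yago, Teodoro, Ramiro, Catalina.
Yago is living and takes 5/32.
Teodoro is living and takes 5/32.
Ramiro predeceased; the 5/32 allotted to Ramiro's branch passes to Ramiro's issue by representation.
The 5/32 is divided into 2 equal shares of 5/64 among Ximena, Ines.
Ximena is living and takes 5/64.
Ines predeceased; the 5/64 allotted to Ines's branch passes to Ines's issue by representation.
The 5/64 is divided into 2 equal shares of 5/128 among Beatriz, Joaquin.
Beatriz is living and takes 5/128.
Joaquin predeceased; the 5/128 allotted to Joaquin's branch passes to Joaquin's issue by representation.
The 5/128 is divided into 3 equal shares of 5/384 among Valentina, Elena, Fernando.
Valentina is living and takes 5/384.
Elena is living and takes 5/384.
Fernando is living and takes 5/384.
Catalina predeceased; the 5/32 allotted to Catalina's branch passes to Catalina's issue by representation.
The 5/32 is divided into 4 equal shares of 5/128 among Mateo, Diego, Alonso, Lucia.
Mateo is living and takes 5/128.
Diego is living and takes 5/128.
Alonso is living and takes 5/128.
Lucia is living and takes 5/128.

Alonso 5/128; Beatriz 5/128; Diego 5/128; Elena 5/384; Fernando 5/384; Hugo 3/8; Lucia 5/128; Mateo 5/128; Teodoro 5/32; Valentina 5/384; Ximena 5/64; Yago 5/32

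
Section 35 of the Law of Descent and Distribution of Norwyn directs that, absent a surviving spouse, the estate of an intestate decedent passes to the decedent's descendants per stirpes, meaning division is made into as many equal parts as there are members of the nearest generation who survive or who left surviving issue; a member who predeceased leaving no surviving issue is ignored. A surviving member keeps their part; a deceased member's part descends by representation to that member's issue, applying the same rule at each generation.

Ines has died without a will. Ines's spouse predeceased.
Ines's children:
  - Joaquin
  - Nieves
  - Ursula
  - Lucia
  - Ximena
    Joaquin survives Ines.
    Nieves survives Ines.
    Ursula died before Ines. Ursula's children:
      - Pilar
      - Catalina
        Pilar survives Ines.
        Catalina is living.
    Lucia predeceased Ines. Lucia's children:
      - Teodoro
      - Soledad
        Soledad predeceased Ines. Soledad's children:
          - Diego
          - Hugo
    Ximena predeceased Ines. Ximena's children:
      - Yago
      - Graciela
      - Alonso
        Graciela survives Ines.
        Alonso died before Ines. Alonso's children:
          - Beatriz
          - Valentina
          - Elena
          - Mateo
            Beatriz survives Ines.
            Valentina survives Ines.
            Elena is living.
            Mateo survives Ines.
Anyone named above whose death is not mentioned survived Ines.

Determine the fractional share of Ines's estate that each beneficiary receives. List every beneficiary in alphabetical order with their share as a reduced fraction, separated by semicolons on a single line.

There is no surviving spouse, so the entire estate passes to Ines's descendants per stirpes.
The estate is divided into 5 equal shares of 1/5 among Joaquin, Nieves, Ursula, Lucia, Ximena.
Joaquin is living and takes 1/5.
Nieves is living and takes 1/5.
Ursula predeceased; the 1/5 allotted to Ursula's branch passes to Ursula's issue by representation.
The 1/5 is divided into 2 equal shares of 1/10 among Pilar, Catalina.
Pilar is living and takes 1/10.
Catalina is living and takes 1/10.
Lucia predeceased; the 1/5 allotted to Lucia's branch passes to Lucia's issue by representation.
The 1/5 is divided into 2 equal shares of 1/10 among Teodoro, Soledad.
Teodoro is living and takes 1/10.
Soledad predeceased; the 1/10 allotted to Soledad's branch passes to Soledad's issue by representation.
The 1/10 is divided into 2 equal shares of 1/20 among Diego, Hugo.
Diego is living and takes 1/20.
Hugo is living and takes 1/20.
Ximena predeceased; the 1/5 allotted to Ximena's branch passes to Ximena's issue by representation.
The 1/5 is divided into 3 equal shares of 1/15 among Yago, Graciela, Alonso.
Yago is living and takes 1/15.
Graciela is living and takes 1/15.
Alonso predeceased; the 1/15 allotted to Alonso's branch passes to Alonso's issue by representation.
The 1/15 is divided into 4 equal shares of 1/60 among Beatriz, Valentina, Elena, Mateo.
Beatriz is living and takes 1/60.
Valentina is living and takes 1/60.
Elena is living and takes 1/60.
Mateo is living and takes 1/60.

Beatriz 1/60; Catalina 1/10; Diego 1/20; Elena 1/60; Graciela 1/15; Hugo 1/20; Joaquin 1/5; Mateo 1/60; Nieves 1/5; Pilar 1/10; Teodoro 1/10; Valentina 1/60; Yago 1/15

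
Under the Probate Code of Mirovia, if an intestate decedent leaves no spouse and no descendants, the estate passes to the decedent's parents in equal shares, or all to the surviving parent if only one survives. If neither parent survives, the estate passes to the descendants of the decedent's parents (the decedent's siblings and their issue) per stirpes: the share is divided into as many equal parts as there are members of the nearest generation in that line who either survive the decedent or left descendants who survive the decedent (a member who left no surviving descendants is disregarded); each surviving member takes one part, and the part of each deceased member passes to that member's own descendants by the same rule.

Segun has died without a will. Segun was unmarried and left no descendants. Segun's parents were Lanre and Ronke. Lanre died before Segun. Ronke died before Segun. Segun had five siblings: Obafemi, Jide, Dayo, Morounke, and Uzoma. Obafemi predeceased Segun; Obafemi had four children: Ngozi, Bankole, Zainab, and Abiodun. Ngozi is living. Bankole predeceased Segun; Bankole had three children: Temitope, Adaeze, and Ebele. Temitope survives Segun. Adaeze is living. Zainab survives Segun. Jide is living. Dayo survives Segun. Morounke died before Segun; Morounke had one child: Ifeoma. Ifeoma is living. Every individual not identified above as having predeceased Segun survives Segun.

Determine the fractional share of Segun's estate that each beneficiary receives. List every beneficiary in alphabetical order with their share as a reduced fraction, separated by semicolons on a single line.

Abiodun 1/20; Adaeze 1/60; Dayo 1/5; Ebele 1/60; Ifeoma 1/5; Jide 1/5; Ngozi 1/20; Temitope 1/60; Uzoma 1/5; Zainab 1/20

Neither parent survives and there are no descendants, so the estate passes to Segun's siblings and their issue per stirpes.
The estate is divided into 5 equal shares of 1/5 among Obafemi, Jide, Dayo, Morounke, Uzoma.
Obafemi predeceased; the 1/5 allotted to Obafemi's branch passes to Obafemi's issue by representation.
The 1/5 is divided into 4 equal shares of 1/20 among Ngozi, Bankole, Zainab, Abiodun.
Ngozi is living and takes 1/20.
Bankole predeceased; the 1/20 allotted to Bankole's branch passes to Bankole's issue by representation.
The 1/20 is divided into 3 equal shares of 1/60 among Temitope, Adaeze, Ebele.
Temitope is living and takes 1/60.
Adaeze is living and takes 1/60.
Ebele is living and takes 1/60.
Zainab is living and takes 1/20.
Abiodun is living and takes 1/20.
Jide is living and takes 1/5.
Dayo is living and takes 1/5.
Morounke predeceased; the 1/5 allotted to Morounke's branch passes to Morounke's issue by representation.
Ifeoma is the sole taker at this level and receives the full 1/5.
Uzoma is living and takes 1/5.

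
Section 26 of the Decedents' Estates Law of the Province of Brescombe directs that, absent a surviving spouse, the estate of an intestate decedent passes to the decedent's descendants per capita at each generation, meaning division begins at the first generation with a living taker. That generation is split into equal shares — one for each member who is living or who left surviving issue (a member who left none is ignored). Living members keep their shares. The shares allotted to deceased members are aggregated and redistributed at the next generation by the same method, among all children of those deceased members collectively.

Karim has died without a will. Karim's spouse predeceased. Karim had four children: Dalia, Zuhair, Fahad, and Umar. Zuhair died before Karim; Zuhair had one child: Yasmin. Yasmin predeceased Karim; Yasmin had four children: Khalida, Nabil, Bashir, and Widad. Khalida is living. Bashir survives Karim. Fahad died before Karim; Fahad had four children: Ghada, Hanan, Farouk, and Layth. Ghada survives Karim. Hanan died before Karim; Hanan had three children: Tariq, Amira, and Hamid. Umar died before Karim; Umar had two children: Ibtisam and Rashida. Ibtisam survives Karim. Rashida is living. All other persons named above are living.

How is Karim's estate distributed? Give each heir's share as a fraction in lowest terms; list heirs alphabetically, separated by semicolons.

There is no surviving spouse, so the entire estate passes to Karim's descendants per capita at each generation.
At generation 1 (Dalia, Zuhair, Fahad, Umar) there are 4 shares of (1)/4 = 1/4 each.
Living: Dalia — each takes 1/4.
Deceased: Zuhair, Fahad, and Umar. Their combined 3/4 is pooled and carried to generation 2.
At generation 2 (Yasmin, Ghada, Hanan, Farouk, Layth, Ibtisam, Rashida) there are 7 shares of (3/4)/7 = 3/28 each.
Living: Ghada, Farouk, Layth, Ibtisam, and Rashida — each takes 3/28.
Deceased: Yasmin and Hanan. Their combined 3/14 is pooled and carried to generation 3.
At generation 3 (Khalida, Nabil, Bashir, Widad, Tariq, Amira, Hamid) there are 7 shares of (3/14)/7 = 3/98 each.
Living: Khalida, Nabil, Bashir, Widad, Tariq, Amira, and Hamid — each takes 3/98.

Amira 3/98; Bashir 3/98; Dalia 1/4; Farouk 3/28; Ghada 3/28; Hamid 3/98; Ibtisam 3/28; Khalida 3/98; Layth 3/28; Nabil 3/98; Rashida 3/28; Tariq 3/98; Widad 3/98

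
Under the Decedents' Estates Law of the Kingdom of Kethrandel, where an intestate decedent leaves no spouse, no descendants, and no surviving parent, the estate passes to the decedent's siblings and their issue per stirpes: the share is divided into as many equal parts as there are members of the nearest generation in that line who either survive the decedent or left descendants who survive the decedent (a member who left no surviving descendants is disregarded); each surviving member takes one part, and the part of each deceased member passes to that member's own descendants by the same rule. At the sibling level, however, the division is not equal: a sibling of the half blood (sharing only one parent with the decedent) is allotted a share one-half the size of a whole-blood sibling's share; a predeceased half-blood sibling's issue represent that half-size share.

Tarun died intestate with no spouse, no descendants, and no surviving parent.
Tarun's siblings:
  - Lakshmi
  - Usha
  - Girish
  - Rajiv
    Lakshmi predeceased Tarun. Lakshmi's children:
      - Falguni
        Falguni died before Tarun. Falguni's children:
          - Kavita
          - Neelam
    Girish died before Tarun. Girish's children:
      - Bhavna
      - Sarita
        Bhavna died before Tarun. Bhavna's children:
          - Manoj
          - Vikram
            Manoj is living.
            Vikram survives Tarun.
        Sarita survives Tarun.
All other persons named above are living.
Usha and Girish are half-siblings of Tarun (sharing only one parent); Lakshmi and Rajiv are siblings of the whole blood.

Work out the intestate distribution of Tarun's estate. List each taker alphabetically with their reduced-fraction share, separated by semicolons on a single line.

No spouse, descendants, or parent survives, so the estate passes to Tarun's siblings per stirpes.
Half-blood siblings count for one-half the weight of whole-blood siblings at the initial division.
Dividing 1 in proportion to weights (total weight 3): Lakshmi (weight 1) → 1/3; Usha (weight 1/2) → 1/6; Girish (weight 1/2) → 1/6; Rajiv (weight 1) → 1/3.
Lakshmi predeceased; the 1/3 allotted to Lakshmi's branch passes to Lakshmi's issue by representation.
Falguni's line is the sole branch at this level, so the full 1/3 passes to Falguni's issue by representation.
The 1/3 is divided into 2 equal shares of 1/6 among Kavita, Neelam.
Kavita is living and takes 1/6.
Neelam is living and takes 1/6.
Usha is living and takes 1/6.
Girish predeceased; the 1/6 allotted to Girish's branch passes to Girish's issue by representation.
The 1/6 is divided into 2 equal shares of 1/12 among Bhavna, Sarita.
Bhavna predeceased; the 1/12 allotted to Bhavna's branch passes to Bhavna's issue by representation.
The 1/12 is divided into 2 equal shares of 1/24 among Manoj, Vikram.
Manoj is living and takes 1/24.
Vikram is living and takes 1/24.
Sarita is living and takes 1/12.
Rajiv is living and takes 1/3.

Kavita 1/6; Manoj 1/24; Neelam 1/6; Rajiv 1/3; Sarita 1/12; Usha 1/6; Vikram 1/24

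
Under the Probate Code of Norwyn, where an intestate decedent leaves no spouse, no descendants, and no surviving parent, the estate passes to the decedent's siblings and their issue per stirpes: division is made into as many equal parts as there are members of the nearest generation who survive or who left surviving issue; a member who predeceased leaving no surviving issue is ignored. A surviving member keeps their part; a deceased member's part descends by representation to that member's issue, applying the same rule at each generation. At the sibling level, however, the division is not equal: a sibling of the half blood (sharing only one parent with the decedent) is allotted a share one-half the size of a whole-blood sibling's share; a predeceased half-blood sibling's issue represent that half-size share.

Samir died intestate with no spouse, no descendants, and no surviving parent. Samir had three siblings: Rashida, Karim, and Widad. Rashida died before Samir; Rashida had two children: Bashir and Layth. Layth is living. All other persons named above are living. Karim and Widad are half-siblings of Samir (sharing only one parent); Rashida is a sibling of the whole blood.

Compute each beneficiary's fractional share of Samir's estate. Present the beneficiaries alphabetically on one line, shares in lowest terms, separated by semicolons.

Bashir 1/4; Karim 1/4; Layth 1/4; Widad 1/4

No spouse, descendants, or parent survives, so the estate passes to Samir's siblings per stirpes.
Half-blood siblings count for one-half the weight of whole-blood siblings at the initial division.
Dividing 1 in proportion to weights (total weight 2): Rashida (weight 1) → 1/2; Karim (weight 1/2) → 1/4; Widad (weight 1/2) → 1/4.
Rashida predeceased; the 1/2 allotted to Rashida's branch passes to Rashida's issue by representation.
The 1/2 is divided into 2 equal shares of 1/4 among Bashir, Layth.
Bashir is living and takes 1/4.
Layth is living and takes 1/4.
Karim is living and takes 1/4.
Widad is living and takes 1/4.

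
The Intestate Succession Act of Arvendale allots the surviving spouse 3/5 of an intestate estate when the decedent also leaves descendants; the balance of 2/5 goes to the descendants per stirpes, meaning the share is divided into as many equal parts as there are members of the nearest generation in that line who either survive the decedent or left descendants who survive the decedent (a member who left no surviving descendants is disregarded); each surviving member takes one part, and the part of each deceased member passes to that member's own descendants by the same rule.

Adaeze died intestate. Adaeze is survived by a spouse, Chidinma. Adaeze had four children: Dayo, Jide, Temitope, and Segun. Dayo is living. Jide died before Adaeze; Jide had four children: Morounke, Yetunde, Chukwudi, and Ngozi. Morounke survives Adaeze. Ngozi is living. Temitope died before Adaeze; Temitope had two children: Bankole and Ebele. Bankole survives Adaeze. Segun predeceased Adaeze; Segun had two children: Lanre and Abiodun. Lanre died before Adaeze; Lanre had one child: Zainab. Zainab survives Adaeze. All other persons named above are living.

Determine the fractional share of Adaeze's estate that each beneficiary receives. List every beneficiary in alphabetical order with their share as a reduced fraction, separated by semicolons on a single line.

Abiodun 1/20; Bankole 1/20; Chidinma 3/5; Chukwudi 1/40; Dayo 1/10; Ebele 1/20; Morounke 1/40; Ngozi 1/40; Yetunde 1/40; Zainab 1/20

Chidinma, as surviving spouse, takes 3/5.
The remaining 2/5 passes to Adaeze's descendants per stirpes.
The 2/5 is divided into 4 equal shares of 1/10 among Dayo, Jide, Temitope, Segun.
Dayo is living and takes 1/10.
Jide predeceased; the 1/10 allotted to Jide's branch passes to Jide's issue by representation.
The 1/10 is divided into 4 equal shares of 1/40 among Morounke, Yetunde, Chukwudi, Ngozi.
Morounke is living and takes 1/40.
Yetunde is living and takes 1/40.
Chukwudi is living and takes 1/40.
Ngozi is living and takes 1/40.
Temitope predeceased; the 1/10 allotted to Temitope's branch passes to Temitope's issue by representation.
The 1/10 is divided into 2 equal shares of 1/20 among Bankole, Ebele.
Bankole is living and takes 1/20.
Ebele is living and takes 1/20.
Segun predeceased; the 1/10 allotted to Segun's branch passes to Segun's issue by representation.
The 1/10 is divided into 2 equal shares of 1/20 among Lanre, Abiodun.
Lanre predeceased; the 1/20 allotted to Lanre's branch passes to Lanre's issue by representation.
Zainab is the sole taker at this level and receives the full 1/20.
Abiodun is living and takes 1/20.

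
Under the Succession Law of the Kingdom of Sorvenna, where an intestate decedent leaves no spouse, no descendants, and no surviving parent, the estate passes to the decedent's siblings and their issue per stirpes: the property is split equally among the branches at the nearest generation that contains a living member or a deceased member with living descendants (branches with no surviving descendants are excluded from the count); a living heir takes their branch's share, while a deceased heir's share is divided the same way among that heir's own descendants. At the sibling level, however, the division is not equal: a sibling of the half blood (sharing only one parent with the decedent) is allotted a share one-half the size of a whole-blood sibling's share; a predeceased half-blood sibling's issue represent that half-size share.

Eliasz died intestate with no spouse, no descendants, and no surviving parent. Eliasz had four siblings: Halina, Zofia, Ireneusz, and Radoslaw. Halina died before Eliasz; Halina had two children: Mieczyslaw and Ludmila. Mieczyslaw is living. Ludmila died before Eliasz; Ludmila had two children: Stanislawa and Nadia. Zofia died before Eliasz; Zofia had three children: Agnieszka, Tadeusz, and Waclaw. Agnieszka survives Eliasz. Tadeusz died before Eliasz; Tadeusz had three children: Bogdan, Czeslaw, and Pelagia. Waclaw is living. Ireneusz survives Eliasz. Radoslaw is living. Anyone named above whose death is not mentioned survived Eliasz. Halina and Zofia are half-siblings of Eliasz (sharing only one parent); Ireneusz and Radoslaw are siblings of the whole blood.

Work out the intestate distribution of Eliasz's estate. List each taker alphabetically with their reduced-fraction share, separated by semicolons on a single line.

Agnieszka 1/18; Bogdan 1/54; Czeslaw 1/54; Ireneusz 1/3; Mieczyslaw 1/12; Nadia 1/24; Pelagia 1/54; Radoslaw 1/3; Stanislawa 1/24; Waclaw 1/18

No spouse, descendants, or parent survives, so the estate passes to Eliasz's siblings per stirpes.
Half-blood siblings count for one-half the weight of whole-blood siblings at the initial division.
Dividing 1 in proportion to weights (total weight 3): Halina (weight 1/2) → 1/6; Zofia (weight 1/2) → 1/6; Ireneusz (weight 1) → 1/3; Radoslaw (weight 1) → 1/3.
Halina predeceased; the 1/6 allotted to Halina's branch passes to Halina's issue by representation.
The 1/6 is divided into 2 equal shares of 1/12 among Mieczyslaw, Ludmila.
Mieczyslaw is living and takes 1/12.
Ludmila predeceased; the 1/12 allotted to Ludmila's branch passes to Ludmila's issue by representation.
The 1/12 is divided into 2 equal shares of 1/24 among Stanislawa, Nadia.
Stanislawa is living and takes 1/24.
Nadia is living and takes 1/24.
Zofia predeceased; the 1/6 allotted to Zofia's branch passes to Zofia's issue by representation.
The 1/6 is divided into 3 equal shares of 1/18 among Agnieszka, Tadeusz, Waclaw.
Agnieszka is living and takes 1/18.
Tadeusz predeceased; the 1/18 allotted to Tadeusz's branch passes to Tadeusz's issue by representation.
The 1/18 is divided into 3 equal shares of 1/54 among Bogdan, Czeslaw, Pelagia.
Bogdan is living and takes 1/54.
Czeslaw is living and takes 1/54.
Pelagia is living and takes 1/54.
Waclaw is living and takes 1/18.
Ireneusz is living and takes 1/3.
Radoslaw is living and takes 1/3.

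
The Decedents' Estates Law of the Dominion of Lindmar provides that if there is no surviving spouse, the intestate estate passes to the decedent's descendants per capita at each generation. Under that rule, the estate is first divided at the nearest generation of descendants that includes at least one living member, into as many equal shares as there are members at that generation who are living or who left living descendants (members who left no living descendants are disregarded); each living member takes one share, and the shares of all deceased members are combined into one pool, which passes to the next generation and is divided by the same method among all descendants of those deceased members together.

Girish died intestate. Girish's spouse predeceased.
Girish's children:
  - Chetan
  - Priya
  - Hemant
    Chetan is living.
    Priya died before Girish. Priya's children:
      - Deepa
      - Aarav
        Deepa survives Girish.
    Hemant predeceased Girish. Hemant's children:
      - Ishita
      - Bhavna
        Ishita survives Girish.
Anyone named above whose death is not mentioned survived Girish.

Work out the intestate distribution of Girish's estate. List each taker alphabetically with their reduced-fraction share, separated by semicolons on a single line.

Aarav 1/6; Bhavna 1/6; Chetan 1/3; Deepa 1/6; Ishita 1/6

There is no surviving spouse, so the entire estate passes to Girish's descendants per capita at each generation.
At generation 1 (Chetan, Priya, Hemant) there are 3 shares of (1)/3 = 1/3 each.
Living: Chetan — each takes 1/3.
Deceased: Priya and Hemant. Their combined 2/3 is pooled and carried to generation 2.
At generation 2 (Deepa, Aarav, Ishita, Bhavna) there are 4 shares of (2/3)/4 = 1/6 each.
Living: Deepa, Aarav, Ishita, and Bhavna — each takes 1/6.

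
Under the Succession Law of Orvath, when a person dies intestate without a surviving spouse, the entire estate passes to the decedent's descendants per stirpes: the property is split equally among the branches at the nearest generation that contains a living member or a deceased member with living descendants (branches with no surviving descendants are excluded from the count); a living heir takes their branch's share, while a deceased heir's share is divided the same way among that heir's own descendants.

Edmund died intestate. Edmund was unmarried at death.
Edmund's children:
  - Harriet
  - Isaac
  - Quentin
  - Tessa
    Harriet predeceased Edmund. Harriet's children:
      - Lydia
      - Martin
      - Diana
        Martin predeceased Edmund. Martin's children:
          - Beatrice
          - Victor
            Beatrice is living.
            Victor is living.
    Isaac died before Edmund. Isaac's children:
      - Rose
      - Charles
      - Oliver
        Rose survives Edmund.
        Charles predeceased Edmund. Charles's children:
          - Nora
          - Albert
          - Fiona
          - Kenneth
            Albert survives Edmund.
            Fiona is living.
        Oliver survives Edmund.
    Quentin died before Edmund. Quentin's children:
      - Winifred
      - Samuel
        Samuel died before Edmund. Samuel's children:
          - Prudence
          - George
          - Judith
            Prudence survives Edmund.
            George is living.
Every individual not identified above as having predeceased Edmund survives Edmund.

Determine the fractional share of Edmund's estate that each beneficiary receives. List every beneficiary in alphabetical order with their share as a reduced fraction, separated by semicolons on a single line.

Albert 1/48; Beatrice 1/24; Diana 1/12; Fiona 1/48; George 1/24; Judith 1/24; Kenneth 1/48; Lydia 1/12; Nora 1/48; Oliver 1/12; Prudence 1/24; Rose 1/12; Tessa 1/4; Victor 1/24; Winifred 1/8

There is no surviving spouse, so the entire estate passes to Edmund's descendants per stirpes.
The estate is divided into 4 equal shares of 1/4 among Harriet, Isaac, Quentin, Tessa.
Harriet predeceased; the 1/4 allotted to Harriet's branch passes to Harriet's issue by representation.
The 1/4 is divided into 3 equal shares of 1/12 among Lydia, Martin, Diana.
Lydia is living and takes 1/12.
Martin predeceased; the 1/12 allotted to Martin's branch passes to Martin's issue by representation.
The 1/12 is divided into 2 equal shares of 1/24 among Beatrice, Victor.
Beatrice is living and takes 1/24.
Victor is living and takes 1/24.
Diana is living and takes 1/12.
Isaac predeceased; the 1/4 allotted to Isaac's branch passes to Isaac's issue by representation.
The 1/4 is divided into 3 equal shares of 1/12 among Rose, Charles, Oliver.
Rose is living and takes 1/12.
Charles predeceased; the 1/12 allotted to Charles's branch passes to Charles's issue by representation.
The 1/12 is divided into 4 equal shares of 1/48 among Nora, Albert, Fiona, Kenneth.
Nora is living and takes 1/48.
Albert is living and takes 1/48.
Fiona is living and takes 1/48.
Kenneth is living and takes 1/48.
Oliver is living and takes 1/12.
Quentin predeceased; the 1/4 allotted to Quentin's branch passes to Quentin's issue by representation.
The 1/4 is divided into 2 equal shares of 1/8 among Winifred, Samuel.
Winifred is living and takes 1/8.
Samuel predeceased; the 1/8 allotted to Samuel's branch passes to Samuel's issue by representation.
The 1/8 is divided into 3 equal shares of 1/24 among Prudence, George, Judith.
Prudence is living and takes 1/24.
George is living and takes 1/24.
Judith is living and takes 1/24.
Tessa is living and takes 1/4.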